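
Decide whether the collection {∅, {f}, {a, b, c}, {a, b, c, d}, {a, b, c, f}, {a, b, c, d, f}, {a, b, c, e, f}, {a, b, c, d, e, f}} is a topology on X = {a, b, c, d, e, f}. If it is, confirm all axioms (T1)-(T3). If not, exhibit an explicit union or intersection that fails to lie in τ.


τ IS a topology on X.

Axiom (T1): ∅ ∈ τ? Yes; X ∈ τ? Yes.
Axiom (T2/T3): check pairwise unions and intersections of members of τ.
All pairwise intersections and unions checked — each lies in τ. Therefore τ satisfies (T1), (T2), (T3): it IS a topology on X.


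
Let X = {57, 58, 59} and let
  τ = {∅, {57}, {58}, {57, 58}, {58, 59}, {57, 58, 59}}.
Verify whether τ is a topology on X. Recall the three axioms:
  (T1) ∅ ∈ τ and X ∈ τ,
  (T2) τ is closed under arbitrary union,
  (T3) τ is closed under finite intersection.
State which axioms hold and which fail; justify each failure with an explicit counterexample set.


τ IS a topology on X.

Axiom (T1): ∅ ∈ τ? Yes; X ∈ τ? Yes.
Axiom (T2/T3): check pairwise unions and intersections of members of τ.
All pairwise intersections and unions checked — each lies in τ. Therefore τ satisfies (T1), (T2), (T3): it IS a topology on X.


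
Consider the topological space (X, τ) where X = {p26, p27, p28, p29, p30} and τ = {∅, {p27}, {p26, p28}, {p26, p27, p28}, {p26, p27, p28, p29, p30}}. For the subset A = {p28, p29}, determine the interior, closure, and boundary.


int(A) = ∅, cl(A) = {p26, p28, p29, p30}, ∂A = {p26, p28, p29, p30}.

Closed sets in (X, τ) are complements of opens:
  closed(X, τ) = {∅, {p29, p30}, {p27, p29, p30}, {p26, p28, p29, p30}, {p26, p27, p28, p29, p30}}.
int(A) = ⋃ {U ∈ τ : U ⊆ A}. Opens contained in A: ∅.
Taking the union of these: int(A) = ∅.
cl(A) = ⋂ {C closed : A ⊆ C}. Closed sets containing A: {p26, p28, p29, p30}, {p26, p27, p28, p29, p30}.
Intersecting these: cl(A) = {p26, p28, p29, p30}.
∂A = cl(A) ∖ int(A) = {p26, p28, p29, p30} ∖ ∅ = {p26, p28, p29, p30}.


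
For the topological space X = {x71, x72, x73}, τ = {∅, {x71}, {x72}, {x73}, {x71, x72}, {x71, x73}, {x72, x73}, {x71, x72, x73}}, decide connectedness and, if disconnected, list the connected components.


(X, τ) is disconnected; components = [{x71}, {x72}, {x73}].

Find clopen sets (U ∈ τ with X ∖ U ∈ τ):
  U = ∅, X ∖ U = {x71, x72, x73} — both open, so U is clopen.
  U = {x71}, X ∖ U = {x72, x73} — both open, so U is clopen.
  U = {x72}, X ∖ U = {x71, x73} — both open, so U is clopen.
  U = {x73}, X ∖ U = {x71, x72} — both open, so U is clopen.
  U = {x71, x72}, X ∖ U = {x73} — both open, so U is clopen.
  U = {x71, x73}, X ∖ U = {x72} — both open, so U is clopen.
  U = {x72, x73}, X ∖ U = {x71} — both open, so U is clopen.
  U = {x71, x72, x73}, X ∖ U = ∅ — both open, so U is clopen.
Nontrivial clopen(s) exist: e.g. {x72}. So (X, τ) is disconnected.
Compute connected components by grouping points that agree on all clopens:
  component: {x71}
  component: {x72}
  component: {x73}


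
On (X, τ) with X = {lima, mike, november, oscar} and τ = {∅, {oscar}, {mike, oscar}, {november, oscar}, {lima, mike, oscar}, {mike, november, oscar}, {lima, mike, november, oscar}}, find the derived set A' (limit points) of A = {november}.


A' = ∅

For each x ∈ X, list the open sets U ∈ τ with x ∈ U, then check whether U ∩ (A ∖ {x}) ≠ ∅ for every such U.
  x = lima: open {lima, mike, oscar} ∋ x has {lima, mike, oscar} ∩ (A ∖ {lima}) = ∅, so x is NOT a limit point.
  x = mike: open {mike, oscar} ∋ x has {mike, oscar} ∩ (A ∖ {mike}) = ∅, so x is NOT a limit point.
  x = november: open {november, oscar} ∋ x has {november, oscar} ∩ (A ∖ {november}) = ∅, so x is NOT a limit point.
  x = oscar: open {oscar} ∋ x has {oscar} ∩ (A ∖ {oscar}) = ∅, so x is NOT a limit point.
Collecting: A' = ∅.


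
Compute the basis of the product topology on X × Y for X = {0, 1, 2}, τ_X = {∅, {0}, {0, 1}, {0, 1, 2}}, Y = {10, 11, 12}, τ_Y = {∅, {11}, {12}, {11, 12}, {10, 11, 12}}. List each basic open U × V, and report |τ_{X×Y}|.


Basis B = {∅ × ∅, {0} × {11}, {0} × {12}, {0} × {11, 12}, {0, 1} × {11}, {0, 1} × {12}, {0} × {10, 11, 12}, {0, 1, 2} × {11}, {0, 1, 2} × {12}, {0, 1} × {11, 12}, {0, 1} × {10, 11, 12}, {0, 1, 2} × {11, 12}, {0, 1, 2} × {10, 11, 12}}; |τ_{X×Y}| = 30.

Enumerate products U × V with U ∈ τ_X, V ∈ τ_Y (deduplicated):
  ∅ × ∅ = {} (∅)
  {0} × {11} = {(0,11)}
  {0} × {12} = {(0,12)}
  {0} × {11, 12} = {(0,11), (0,12)}
  {0, 1} × {11} = {(0,11), (1,11)}
  {0, 1} × {12} = {(0,12), (1,12)}
  {0} × {10, 11, 12} = {(0,10), (0,11), (0,12)}
  {0, 1, 2} × {11} = {(0,11), (1,11), (2,11)}
  {0, 1, 2} × {12} = {(0,12), (1,12), (2,12)}
  {0, 1} × {11, 12} = {(0,11), (0,12), (1,11), (1,12)}
  {0, 1} × {10, 11, 12} = {(0,10), (0,11), (0,12), (1,10), (1,11), (1,12)}
  {0, 1, 2} × {11, 12} = {(0,11), (0,12), (1,11), (1,12), (2,11), (2,12)}
  {0, 1, 2} × {10, 11, 12} = {(0,10), (0,11), (0,12), (1,10), (1,11), (1,12), (2,10), (2,11), (2,12)}
These 13 distinct sets form the basis B.
Close under arbitrary unions to get τ_{X×Y}; counting gives |τ_{X×Y}| = 30.


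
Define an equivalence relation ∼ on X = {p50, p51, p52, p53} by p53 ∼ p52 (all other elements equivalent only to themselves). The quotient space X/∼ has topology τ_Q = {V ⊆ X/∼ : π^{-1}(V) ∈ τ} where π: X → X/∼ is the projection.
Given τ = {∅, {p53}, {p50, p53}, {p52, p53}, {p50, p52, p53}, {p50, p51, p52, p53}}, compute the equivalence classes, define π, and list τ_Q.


X/∼ = {[p50], [p51], [p52=p53]}; |τ_Q| = 4.

Equivalence classes: [p50], [p51], [p52=p53].
Quotient map π: X → X/∼ sends p50 ↦ [p50], p51 ↦ [p51], p52 ↦ [p52=p53], p53 ↦ [p52=p53].
For each subset V ⊆ X/∼, compute π^{-1}(V) ⊆ X and check whether π^{-1}(V) ∈ τ. V is open in τ_Q iff π^{-1}(V) ∈ τ.
  V = {}: π^{-1}(V) = ∅ ∈ τ ✓.
  V = {[p50]}: π^{-1}(V) = {p50} ∉ τ ✗.
  V = {[p51]}: π^{-1}(V) = {p51} ∉ τ ✗.
  V = {[p50], [p51]}: π^{-1}(V) = {p50, p51} ∉ τ ✗.
  V = {[p52=p53]}: π^{-1}(V) = {p52, p53} ∈ τ ✓.
  V = {[p50], [p52=p53]}: π^{-1}(V) = {p50, p52, p53} ∈ τ ✓.
  V = {[p51], [p52=p53]}: π^{-1}(V) = {p51, p52, p53} ∉ τ ✗.
  V = {[p50], [p51], [p52=p53]}: π^{-1}(V) = {p50, p51, p52, p53} ∈ τ ✓.
Open sets in the quotient: τ_Q = {{}, {[p52=p53]}, {[p50], [p52=p53]}, {[p50], [p51], [p52=p53]}} (4 elements).


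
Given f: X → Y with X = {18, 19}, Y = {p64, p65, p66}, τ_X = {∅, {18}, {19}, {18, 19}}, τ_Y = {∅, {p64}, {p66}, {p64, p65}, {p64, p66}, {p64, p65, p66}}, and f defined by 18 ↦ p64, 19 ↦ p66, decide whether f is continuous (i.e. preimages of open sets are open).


f IS continuous.

Compute f^{-1}(U) for each U ∈ τ_Y:
  U = ∅: f^{-1}(U) = ∅ ∈ τ_X ✓.
  U = {p64}: f^{-1}(U) = {18} ∈ τ_X ✓.
  U = {p66}: f^{-1}(U) = {19} ∈ τ_X ✓.
  U = {p64, p65}: f^{-1}(U) = {18} ∈ τ_X ✓.
  U = {p64, p66}: f^{-1}(U) = {18, 19} ∈ τ_X ✓.
  U = {p64, p65, p66}: f^{-1}(U) = {18, 19} ∈ τ_X ✓.
Every preimage lies in τ_X, so f IS continuous.


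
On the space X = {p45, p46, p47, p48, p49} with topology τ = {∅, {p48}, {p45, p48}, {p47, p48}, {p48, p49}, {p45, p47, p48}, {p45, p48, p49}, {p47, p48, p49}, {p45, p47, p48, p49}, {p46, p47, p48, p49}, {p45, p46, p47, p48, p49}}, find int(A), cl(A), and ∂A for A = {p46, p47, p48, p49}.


int(A) = {p46, p47, p48, p49}, cl(A) = {p45, p46, p47, p48, p49}, ∂A = {p45}.

Closed sets in (X, τ) are complements of opens:
  closed(X, τ) = {∅, {p45}, {p46}, {p45, p46}, {p46, p47}, {p46, p49}, {p45, p46, p47}, {p45, p46, p49}, {p46, p47, p49}, {p45, p46, p47, p49}, {p45, p46, p47, p48, p49}}.
int(A) = ⋃ {U ∈ τ : U ⊆ A}. Opens contained in A: ∅, {p48}, {p47, p48}, {p48, p49}, {p47, p48, p49}, {p46, p47, p48, p49}.
Taking the union of these: int(A) = {p46, p47, p48, p49}.
cl(A) = ⋂ {C closed : A ⊆ C}. Closed sets containing A: {p45, p46, p47, p48, p49}.
Intersecting these: cl(A) = {p45, p46, p47, p48, p49}.
∂A = cl(A) ∖ int(A) = {p45, p46, p47, p48, p49} ∖ {p46, p47, p48, p49} = {p45}.


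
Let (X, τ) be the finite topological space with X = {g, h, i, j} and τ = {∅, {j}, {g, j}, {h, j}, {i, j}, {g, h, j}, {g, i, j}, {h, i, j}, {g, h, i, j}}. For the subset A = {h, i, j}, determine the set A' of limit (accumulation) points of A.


A' = {g, h, i}

For each x ∈ X, list the open sets U ∈ τ with x ∈ U, then check whether U ∩ (A ∖ {x}) ≠ ∅ for every such U.
  x = g: opens ∋ x are {g, j}, {g, h, j}, {g, i, j}, {g, h, i, j}; each meets A ∖ {g}, so x IS a limit point.
  x = h: opens ∋ x are {h, j}, {g, h, j}, {h, i, j}, {g, h, i, j}; each meets A ∖ {h}, so x IS a limit point.
  x = i: opens ∋ x are {i, j}, {g, i, j}, {h, i, j}, {g, h, i, j}; each meets A ∖ {i}, so x IS a limit point.
  x = j: open {j} ∋ x has {j} ∩ (A ∖ {j}) = ∅, so x is NOT a limit point.
Collecting: A' = {g, h, i}.


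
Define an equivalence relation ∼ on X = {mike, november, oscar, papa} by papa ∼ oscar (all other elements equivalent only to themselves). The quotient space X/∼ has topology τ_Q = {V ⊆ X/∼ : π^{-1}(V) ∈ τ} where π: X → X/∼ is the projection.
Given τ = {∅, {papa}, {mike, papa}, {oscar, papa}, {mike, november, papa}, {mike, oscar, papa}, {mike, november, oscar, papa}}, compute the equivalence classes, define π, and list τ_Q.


X/∼ = {[mike], [november], [oscar=papa]}; |τ_Q| = 4.

Equivalence classes: [mike], [november], [oscar=papa].
Quotient map π: X → X/∼ sends mike ↦ [mike], november ↦ [november], oscar ↦ [oscar=papa], papa ↦ [oscar=papa].
For each subset V ⊆ X/∼, compute π^{-1}(V) ⊆ X and check whether π^{-1}(V) ∈ τ. V is open in τ_Q iff π^{-1}(V) ∈ τ.
  V = {}: π^{-1}(V) = ∅ ∈ τ ✓.
  V = {[mike]}: π^{-1}(V) = {mike} ∉ τ ✗.
  V = {[november]}: π^{-1}(V) = {november} ∉ τ ✗.
  V = {[mike], [november]}: π^{-1}(V) = {mike, november} ∉ τ ✗.
  V = {[oscar=papa]}: π^{-1}(V) = {oscar, papa} ∈ τ ✓.
  V = {[mike], [oscar=papa]}: π^{-1}(V) = {mike, oscar, papa} ∈ τ ✓.
  V = {[november], [oscar=papa]}: π^{-1}(V) = {november, oscar, papa} ∉ τ ✗.
  V = {[mike], [november], [oscar=papa]}: π^{-1}(V) = {mike, november, oscar, papa} ∈ τ ✓.
Open sets in the quotient: τ_Q = {{}, {[oscar=papa]}, {[mike], [oscar=papa]}, {[mike], [november], [oscar=papa]}} (4 elements).


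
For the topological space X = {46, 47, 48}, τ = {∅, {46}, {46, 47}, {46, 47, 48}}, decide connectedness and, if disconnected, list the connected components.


(X, τ) is connected.

Find clopen sets (U ∈ τ with X ∖ U ∈ τ):
  U = ∅, X ∖ U = {46, 47, 48} — both open, so U is clopen.
  U = {46, 47, 48}, X ∖ U = ∅ — both open, so U is clopen.
Only trivial clopens (∅ and X) exist, so (X, τ) is connected.
Compute connected components by grouping points that agree on all clopens:
  component: {46, 47, 48}


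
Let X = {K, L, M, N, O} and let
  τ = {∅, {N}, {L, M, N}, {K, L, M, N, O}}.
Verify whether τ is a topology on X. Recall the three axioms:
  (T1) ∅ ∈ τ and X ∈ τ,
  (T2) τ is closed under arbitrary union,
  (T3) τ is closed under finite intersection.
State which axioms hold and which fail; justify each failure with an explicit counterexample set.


τ IS a topology on X.

Axiom (T1): ∅ ∈ τ? Yes; X ∈ τ? Yes.
Axiom (T2/T3): check pairwise unions and intersections of members of τ.
All pairwise intersections and unions checked — each lies in τ. Therefore τ satisfies (T1), (T2), (T3): it IS a topology on X.


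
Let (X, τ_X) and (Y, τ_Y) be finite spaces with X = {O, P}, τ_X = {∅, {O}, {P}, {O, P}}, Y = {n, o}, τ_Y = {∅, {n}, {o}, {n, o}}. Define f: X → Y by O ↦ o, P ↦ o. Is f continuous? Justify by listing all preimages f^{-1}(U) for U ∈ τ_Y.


f IS continuous.

Compute f^{-1}(U) for each U ∈ τ_Y:
  U = ∅: f^{-1}(U) = ∅ ∈ τ_X ✓.
  U = {n}: f^{-1}(U) = ∅ ∈ τ_X ✓.
  U = {o}: f^{-1}(U) = {O, P} ∈ τ_X ✓.
  U = {n, o}: f^{-1}(U) = {O, P} ∈ τ_X ✓.
Every preimage lies in τ_X, so f IS continuous.


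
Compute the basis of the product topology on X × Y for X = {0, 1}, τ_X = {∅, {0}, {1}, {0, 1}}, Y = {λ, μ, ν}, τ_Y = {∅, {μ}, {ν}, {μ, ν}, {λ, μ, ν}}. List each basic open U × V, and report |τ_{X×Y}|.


Basis B = {∅ × ∅, {0} × {μ}, {0} × {ν}, {1} × {μ}, {1} × {ν}, {0} × {μ, ν}, {0, 1} × {μ}, {0, 1} × {ν}, {1} × {μ, ν}, {0} × {λ, μ, ν}, {1} × {λ, μ, ν}, {0, 1} × {μ, ν}, {0, 1} × {λ, μ, ν}}; |τ_{X×Y}| = 25.

Enumerate products U × V with U ∈ τ_X, V ∈ τ_Y (deduplicated):
  ∅ × ∅ = {} (∅)
  {0} × {μ} = {(0,μ)}
  {0} × {ν} = {(0,ν)}
  {1} × {μ} = {(1,μ)}
  {1} × {ν} = {(1,ν)}
  {0} × {μ, ν} = {(0,μ), (0,ν)}
  {0, 1} × {μ} = {(0,μ), (1,μ)}
  {0, 1} × {ν} = {(0,ν), (1,ν)}
  {1} × {μ, ν} = {(1,μ), (1,ν)}
  {0} × {λ, μ, ν} = {(0,λ), (0,μ), (0,ν)}
  {1} × {λ, μ, ν} = {(1,λ), (1,μ), (1,ν)}
  {0, 1} × {μ, ν} = {(0,μ), (0,ν), (1,μ), (1,ν)}
  {0, 1} × {λ, μ, ν} = {(0,λ), (0,μ), (0,ν), (1,λ), (1,μ), (1,ν)}
These 13 distinct sets form the basis B.
Close under arbitrary unions to get τ_{X×Y}; counting gives |τ_{X×Y}| = 25.


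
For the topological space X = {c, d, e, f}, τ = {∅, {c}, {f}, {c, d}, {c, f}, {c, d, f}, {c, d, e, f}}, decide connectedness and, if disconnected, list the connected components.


(X, τ) is connected.

Find clopen sets (U ∈ τ with X ∖ U ∈ τ):
  U = ∅, X ∖ U = {c, d, e, f} — both open, so U is clopen.
  U = {c, d, e, f}, X ∖ U = ∅ — both open, so U is clopen.
Only trivial clopens (∅ and X) exist, so (X, τ) is connected.
Compute connected components by grouping points that agree on all clopens:
  component: {c, d, e, f}


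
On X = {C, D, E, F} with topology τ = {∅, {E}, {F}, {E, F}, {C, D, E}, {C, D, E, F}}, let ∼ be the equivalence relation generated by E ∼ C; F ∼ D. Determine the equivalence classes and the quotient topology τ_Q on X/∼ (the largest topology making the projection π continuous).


X/∼ = {[C=E], [D=F]}; |τ_Q| = 2.

Equivalence classes: [C=E], [D=F].
Quotient map π: X → X/∼ sends C ↦ [C=E], D ↦ [D=F], E ↦ [C=E], F ↦ [D=F].
For each subset V ⊆ X/∼, compute π^{-1}(V) ⊆ X and check whether π^{-1}(V) ∈ τ. V is open in τ_Q iff π^{-1}(V) ∈ τ.
  V = {}: π^{-1}(V) = ∅ ∈ τ ✓.
  V = {[C=E]}: π^{-1}(V) = {C, E} ∉ τ ✗.
  V = {[D=F]}: π^{-1}(V) = {D, F} ∉ τ ✗.
  V = {[C=E], [D=F]}: π^{-1}(V) = {C, D, E, F} ∈ τ ✓.
Open sets in the quotient: τ_Q = {{}, {[C=E], [D=F]}} (2 elements).


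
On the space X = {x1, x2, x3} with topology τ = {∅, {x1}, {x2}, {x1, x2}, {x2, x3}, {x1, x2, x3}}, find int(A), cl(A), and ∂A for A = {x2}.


int(A) = {x2}, cl(A) = {x2, x3}, ∂A = {x3}.

Closed sets in (X, τ) are complements of opens:
  closed(X, τ) = {∅, {x1}, {x3}, {x1, x3}, {x2, x3}, {x1, x2, x3}}.
int(A) = ⋃ {U ∈ τ : U ⊆ A}. Opens contained in A: ∅, {x2}.
Taking the union of these: int(A) = {x2}.
cl(A) = ⋂ {C closed : A ⊆ C}. Closed sets containing A: {x2, x3}, {x1, x2, x3}.
Intersecting these: cl(A) = {x2, x3}.
∂A = cl(A) ∖ int(A) = {x2, x3} ∖ {x2} = {x3}.


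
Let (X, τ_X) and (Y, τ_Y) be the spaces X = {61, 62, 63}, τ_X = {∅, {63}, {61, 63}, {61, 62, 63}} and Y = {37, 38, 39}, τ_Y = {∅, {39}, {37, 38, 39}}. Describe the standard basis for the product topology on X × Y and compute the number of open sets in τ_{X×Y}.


Basis B = {∅ × ∅, {63} × {39}, {61, 63} × {39}, {61, 62, 63} × {39}, {63} × {37, 38, 39}, {61, 63} × {37, 38, 39}, {61, 62, 63} × {37, 38, 39}}; |τ_{X×Y}| = 10.

Enumerate products U × V with U ∈ τ_X, V ∈ τ_Y (deduplicated):
  ∅ × ∅ = {} (∅)
  {63} × {39} = {(63,39)}
  {61, 63} × {39} = {(61,39), (63,39)}
  {61, 62, 63} × {39} = {(61,39), (62,39), (63,39)}
  {63} × {37, 38, 39} = {(63,37), (63,38), (63,39)}
  {61, 63} × {37, 38, 39} = {(61,37), (61,38), (61,39), (63,37), (63,38), (63,39)}
  {61, 62, 63} × {37, 38, 39} = {(61,37), (61,38), (61,39), (62,37), (62,38), (62,39), (63,37), (63,38), (63,39)}
These 7 distinct sets form the basis B.
Close under arbitrary unions to get τ_{X×Y}; counting gives |τ_{X×Y}| = 10.


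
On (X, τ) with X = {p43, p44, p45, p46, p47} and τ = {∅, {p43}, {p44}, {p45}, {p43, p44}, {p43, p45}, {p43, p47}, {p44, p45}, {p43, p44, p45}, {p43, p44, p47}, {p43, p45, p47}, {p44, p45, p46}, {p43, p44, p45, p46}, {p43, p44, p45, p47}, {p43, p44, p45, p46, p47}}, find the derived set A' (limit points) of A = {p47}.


A' = ∅

For each x ∈ X, list the open sets U ∈ τ with x ∈ U, then check whether U ∩ (A ∖ {x}) ≠ ∅ for every such U.
  x = p43: open {p43} ∋ x has {p43} ∩ (A ∖ {p43}) = ∅, so x is NOT a limit point.
  x = p44: open {p44} ∋ x has {p44} ∩ (A ∖ {p44}) = ∅, so x is NOT a limit point.
  x = p45: open {p45} ∋ x has {p45} ∩ (A ∖ {p45}) = ∅, so x is NOT a limit point.
  x = p46: open {p44, p45, p46} ∋ x has {p44, p45, p46} ∩ (A ∖ {p46}) = ∅, so x is NOT a limit point.
  x = p47: open {p43, p47} ∋ x has {p43, p47} ∩ (A ∖ {p47}) = ∅, so x is NOT a limit point.
Collecting: A' = ∅.


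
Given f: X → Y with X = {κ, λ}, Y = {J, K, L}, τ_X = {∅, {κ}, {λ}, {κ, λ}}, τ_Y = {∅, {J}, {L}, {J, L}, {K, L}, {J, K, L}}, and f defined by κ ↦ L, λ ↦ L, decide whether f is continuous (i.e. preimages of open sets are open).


f IS continuous.

Compute f^{-1}(U) for each U ∈ τ_Y:
  U = ∅: f^{-1}(U) = ∅ ∈ τ_X ✓.
  U = {J}: f^{-1}(U) = ∅ ∈ τ_X ✓.
  U = {L}: f^{-1}(U) = {κ, λ} ∈ τ_X ✓.
  U = {J, L}: f^{-1}(U) = {κ, λ} ∈ τ_X ✓.
  U = {K, L}: f^{-1}(U) = {κ, λ} ∈ τ_X ✓.
  U = {J, K, L}: f^{-1}(U) = {κ, λ} ∈ τ_X ✓.
Every preimage lies in τ_X, so f IS continuous.


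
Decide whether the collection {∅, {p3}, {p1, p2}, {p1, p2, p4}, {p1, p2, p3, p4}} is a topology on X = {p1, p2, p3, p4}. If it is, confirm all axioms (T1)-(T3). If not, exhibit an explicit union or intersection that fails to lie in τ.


τ is NOT a topology on X.

Axiom (T1): ∅ ∈ τ? Yes; X ∈ τ? Yes.
Axiom (T2/T3): check pairwise unions and intersections of members of τ.
Counterexample for (T2): {p3} ∪ {p1, p2} = {p1, p2, p3} ∉ τ. Therefore τ is NOT a topology.


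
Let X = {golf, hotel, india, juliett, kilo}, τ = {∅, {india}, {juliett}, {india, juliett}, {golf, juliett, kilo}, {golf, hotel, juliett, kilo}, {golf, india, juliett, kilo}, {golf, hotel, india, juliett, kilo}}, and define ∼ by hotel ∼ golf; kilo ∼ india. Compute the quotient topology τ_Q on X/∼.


X/∼ = {[golf=hotel], [india=kilo], [juliett]}; |τ_Q| = 3.

Equivalence classes: [golf=hotel], [india=kilo], [juliett].
Quotient map π: X → X/∼ sends golf ↦ [golf=hotel], hotel ↦ [golf=hotel], india ↦ [india=kilo], juliett ↦ [juliett], kilo ↦ [india=kilo].
For each subset V ⊆ X/∼, compute π^{-1}(V) ⊆ X and check whether π^{-1}(V) ∈ τ. V is open in τ_Q iff π^{-1}(V) ∈ τ.
  V = {}: π^{-1}(V) = ∅ ∈ τ ✓.
  V = {[golf=hotel]}: π^{-1}(V) = {golf, hotel} ∉ τ ✗.
  V = {[india=kilo]}: π^{-1}(V) = {india, kilo} ∉ τ ✗.
  V = {[golf=hotel], [india=kilo]}: π^{-1}(V) = {golf, hotel, india, kilo} ∉ τ ✗.
  V = {[juliett]}: π^{-1}(V) = {juliett} ∈ τ ✓.
  V = {[golf=hotel], [juliett]}: π^{-1}(V) = {golf, hotel, juliett} ∉ τ ✗.
  V = {[india=kilo], [juliett]}: π^{-1}(V) = {india, juliett, kilo} ∉ τ ✗.
  V = {[golf=hotel], [india=kilo], [juliett]}: π^{-1}(V) = {golf, hotel, india, juliett, kilo} ∈ τ ✓.
Open sets in the quotient: τ_Q = {{}, {[juliett]}, {[golf=hotel], [india=kilo], [juliett]}} (3 elements).


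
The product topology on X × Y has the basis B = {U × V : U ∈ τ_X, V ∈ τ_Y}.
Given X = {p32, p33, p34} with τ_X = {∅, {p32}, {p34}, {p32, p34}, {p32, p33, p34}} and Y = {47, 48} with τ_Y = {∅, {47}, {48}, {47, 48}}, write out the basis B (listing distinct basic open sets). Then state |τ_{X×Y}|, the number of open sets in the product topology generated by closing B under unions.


Basis B = {∅ × ∅, {p32} × {47}, {p32} × {48}, {p34} × {47}, {p34} × {48}, {p32} × {47, 48}, {p32, p34} × {47}, {p32, p34} × {48}, {p34} × {47, 48}, {p32, p33, p34} × {47}, {p32, p33, p34} × {48}, {p32, p34} × {47, 48}, {p32, p33, p34} × {47, 48}}; |τ_{X×Y}| = 25.

Enumerate products U × V with U ∈ τ_X, V ∈ τ_Y (deduplicated):
  ∅ × ∅ = {} (∅)
  {p32} × {47} = {(p32,47)}
  {p32} × {48} = {(p32,48)}
  {p34} × {47} = {(p34,47)}
  {p34} × {48} = {(p34,48)}
  {p32} × {47, 48} = {(p32,47), (p32,48)}
  {p32, p34} × {47} = {(p32,47), (p34,47)}
  {p32, p34} × {48} = {(p32,48), (p34,48)}
  {p34} × {47, 48} = {(p34,47), (p34,48)}
  {p32, p33, p34} × {47} = {(p32,47), (p33,47), (p34,47)}
  {p32, p33, p34} × {48} = {(p32,48), (p33,48), (p34,48)}
  {p32, p34} × {47, 48} = {(p32,47), (p32,48), (p34,47), (p34,48)}
  {p32, p33, p34} × {47, 48} = {(p32,47), (p32,48), (p33,47), (p33,48), (p34,47), (p34,48)}
These 13 distinct sets form the basis B.
Close under arbitrary unions to get τ_{X×Y}; counting gives |τ_{X×Y}| = 25.


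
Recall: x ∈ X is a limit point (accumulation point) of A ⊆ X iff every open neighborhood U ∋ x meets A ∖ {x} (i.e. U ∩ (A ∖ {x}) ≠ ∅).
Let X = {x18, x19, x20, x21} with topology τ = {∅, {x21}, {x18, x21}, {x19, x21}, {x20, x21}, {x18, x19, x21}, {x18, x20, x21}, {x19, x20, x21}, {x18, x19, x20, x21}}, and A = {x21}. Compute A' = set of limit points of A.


A' = {x18, x19, x20}

For each x ∈ X, list the open sets U ∈ τ with x ∈ U, then check whether U ∩ (A ∖ {x}) ≠ ∅ for every such U.
  x = x18: opens ∋ x are {x18, x21}, {x18, x19, x21}, {x18, x20, x21}, {x18, x19, x20, x21}; each meets A ∖ {x18}, so x IS a limit point.
  x = x19: opens ∋ x are {x19, x21}, {x18, x19, x21}, {x19, x20, x21}, {x18, x19, x20, x21}; each meets A ∖ {x19}, so x IS a limit point.
  x = x20: opens ∋ x are {x20, x21}, {x18, x20, x21}, {x19, x20, x21}, {x18, x19, x20, x21}; each meets A ∖ {x20}, so x IS a limit point.
  x = x21: open {x21} ∋ x has {x21} ∩ (A ∖ {x21}) = ∅, so x is NOT a limit point.
Collecting: A' = {x18, x19, x20}.


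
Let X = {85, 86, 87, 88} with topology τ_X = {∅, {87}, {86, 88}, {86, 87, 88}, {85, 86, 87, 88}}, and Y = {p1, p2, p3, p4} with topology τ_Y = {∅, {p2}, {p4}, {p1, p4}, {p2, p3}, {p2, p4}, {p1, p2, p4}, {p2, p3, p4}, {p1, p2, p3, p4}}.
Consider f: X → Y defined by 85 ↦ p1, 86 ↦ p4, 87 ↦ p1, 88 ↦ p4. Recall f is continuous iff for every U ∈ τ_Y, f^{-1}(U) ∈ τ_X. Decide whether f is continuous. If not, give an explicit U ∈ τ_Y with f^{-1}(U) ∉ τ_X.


f IS continuous.

Compute f^{-1}(U) for each U ∈ τ_Y:
  U = ∅: f^{-1}(U) = ∅ ∈ τ_X ✓.
  U = {p2}: f^{-1}(U) = ∅ ∈ τ_X ✓.
  U = {p4}: f^{-1}(U) = {86, 88} ∈ τ_X ✓.
  U = {p1, p4}: f^{-1}(U) = {85, 86, 87, 88} ∈ τ_X ✓.
  U = {p2, p3}: f^{-1}(U) = ∅ ∈ τ_X ✓.
  U = {p2, p4}: f^{-1}(U) = {86, 88} ∈ τ_X ✓.
  U = {p1, p2, p4}: f^{-1}(U) = {85, 86, 87, 88} ∈ τ_X ✓.
  U = {p2, p3, p4}: f^{-1}(U) = {86, 88} ∈ τ_X ✓.
  U = {p1, p2, p3, p4}: f^{-1}(U) = {85, 86, 87, 88} ∈ τ_X ✓.
Every preimage lies in τ_X, so f IS continuous.


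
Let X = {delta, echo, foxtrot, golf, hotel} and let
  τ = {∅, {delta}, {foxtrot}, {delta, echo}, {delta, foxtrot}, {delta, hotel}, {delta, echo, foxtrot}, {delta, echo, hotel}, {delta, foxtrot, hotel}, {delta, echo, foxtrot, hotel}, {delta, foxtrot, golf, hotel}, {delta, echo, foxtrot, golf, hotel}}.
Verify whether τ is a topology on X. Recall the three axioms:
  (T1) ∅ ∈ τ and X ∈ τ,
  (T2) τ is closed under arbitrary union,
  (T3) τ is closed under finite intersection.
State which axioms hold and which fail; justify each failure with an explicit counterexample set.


τ IS a topology on X.

Axiom (T1): ∅ ∈ τ? Yes; X ∈ τ? Yes.
Axiom (T2/T3): check pairwise unions and intersections of members of τ.
All pairwise intersections and unions checked — each lies in τ. Therefore τ satisfies (T1), (T2), (T3): it IS a topology on X.


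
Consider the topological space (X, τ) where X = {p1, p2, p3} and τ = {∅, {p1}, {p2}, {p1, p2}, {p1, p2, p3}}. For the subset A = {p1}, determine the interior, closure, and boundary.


int(A) = {p1}, cl(A) = {p1, p3}, ∂A = {p3}.

Closed sets in (X, τ) are complements of opens:
  closed(X, τ) = {∅, {p3}, {p1, p3}, {p2, p3}, {p1, p2, p3}}.
int(A) = ⋃ {U ∈ τ : U ⊆ A}. Opens contained in A: ∅, {p1}.
Taking the union of these: int(A) = {p1}.
cl(A) = ⋂ {C closed : A ⊆ C}. Closed sets containing A: {p1, p3}, {p1, p2, p3}.
Intersecting these: cl(A) = {p1, p3}.
∂A = cl(A) ∖ int(A) = {p1, p3} ∖ {p1} = {p3}.


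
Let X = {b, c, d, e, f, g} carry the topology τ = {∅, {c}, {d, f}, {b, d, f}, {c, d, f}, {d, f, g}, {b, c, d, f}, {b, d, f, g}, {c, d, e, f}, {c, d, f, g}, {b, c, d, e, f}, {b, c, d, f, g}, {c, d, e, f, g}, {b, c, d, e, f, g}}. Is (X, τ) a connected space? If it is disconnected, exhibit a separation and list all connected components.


(X, τ) is connected.

Find clopen sets (U ∈ τ with X ∖ U ∈ τ):
  U = ∅, X ∖ U = {b, c, d, e, f, g} — both open, so U is clopen.
  U = {b, c, d, e, f, g}, X ∖ U = ∅ — both open, so U is clopen.
Only trivial clopens (∅ and X) exist, so (X, τ) is connected.
Compute connected components by grouping points that agree on all clopens:
  component: {b, c, d, e, f, g}


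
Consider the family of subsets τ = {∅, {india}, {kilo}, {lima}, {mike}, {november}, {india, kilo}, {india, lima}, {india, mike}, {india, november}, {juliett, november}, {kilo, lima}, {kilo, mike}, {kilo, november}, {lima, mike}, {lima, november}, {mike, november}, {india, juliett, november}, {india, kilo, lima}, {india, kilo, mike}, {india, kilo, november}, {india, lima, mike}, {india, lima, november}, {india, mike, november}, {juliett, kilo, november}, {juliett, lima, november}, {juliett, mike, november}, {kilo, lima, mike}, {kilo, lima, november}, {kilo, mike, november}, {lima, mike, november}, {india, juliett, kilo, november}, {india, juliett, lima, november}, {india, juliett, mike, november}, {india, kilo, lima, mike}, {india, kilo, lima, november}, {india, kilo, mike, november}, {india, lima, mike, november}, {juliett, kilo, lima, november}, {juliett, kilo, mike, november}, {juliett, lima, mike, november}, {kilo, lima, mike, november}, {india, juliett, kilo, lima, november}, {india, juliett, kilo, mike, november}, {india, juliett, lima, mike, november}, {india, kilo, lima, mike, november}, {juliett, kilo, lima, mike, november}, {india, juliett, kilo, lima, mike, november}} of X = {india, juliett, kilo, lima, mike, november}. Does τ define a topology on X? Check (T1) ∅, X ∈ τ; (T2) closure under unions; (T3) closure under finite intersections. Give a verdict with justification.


τ IS a topology on X.

Axiom (T1): ∅ ∈ τ? Yes; X ∈ τ? Yes.
Axiom (T2/T3): check pairwise unions and intersections of members of τ.
All pairwise intersections and unions checked — each lies in τ. Therefore τ satisfies (T1), (T2), (T3): it IS a topology on X.


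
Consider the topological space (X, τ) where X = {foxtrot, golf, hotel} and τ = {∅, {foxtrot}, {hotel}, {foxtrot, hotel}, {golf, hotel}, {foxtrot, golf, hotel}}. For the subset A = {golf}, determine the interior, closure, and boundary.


int(A) = ∅, cl(A) = {golf}, ∂A = {golf}.

Closed sets in (X, τ) are complements of opens:
  closed(X, τ) = {∅, {foxtrot}, {golf}, {foxtrot, golf}, {golf, hotel}, {foxtrot, golf, hotel}}.
int(A) = ⋃ {U ∈ τ : U ⊆ A}. Opens contained in A: ∅.
Taking the union of these: int(A) = ∅.
cl(A) = ⋂ {C closed : A ⊆ C}. Closed sets containing A: {golf}, {foxtrot, golf}, {golf, hotel}, {foxtrot, golf, hotel}.
Intersecting these: cl(A) = {golf}.
∂A = cl(A) ∖ int(A) = {golf} ∖ ∅ = {golf}.


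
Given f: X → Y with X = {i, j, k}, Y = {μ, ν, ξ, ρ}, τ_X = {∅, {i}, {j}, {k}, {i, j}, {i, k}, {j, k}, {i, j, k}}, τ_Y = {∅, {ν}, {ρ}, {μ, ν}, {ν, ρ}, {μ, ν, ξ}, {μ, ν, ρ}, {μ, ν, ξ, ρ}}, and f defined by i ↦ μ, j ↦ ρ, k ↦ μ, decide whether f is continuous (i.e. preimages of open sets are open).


f IS continuous.

Compute f^{-1}(U) for each U ∈ τ_Y:
  U = ∅: f^{-1}(U) = ∅ ∈ τ_X ✓.
  U = {ν}: f^{-1}(U) = ∅ ∈ τ_X ✓.
  U = {ρ}: f^{-1}(U) = {j} ∈ τ_X ✓.
  U = {μ, ν}: f^{-1}(U) = {i, k} ∈ τ_X ✓.
  U = {ν, ρ}: f^{-1}(U) = {j} ∈ τ_X ✓.
  U = {μ, ν, ξ}: f^{-1}(U) = {i, k} ∈ τ_X ✓.
  U = {μ, ν, ρ}: f^{-1}(U) = {i, j, k} ∈ τ_X ✓.
  U = {μ, ν, ξ, ρ}: f^{-1}(U) = {i, j, k} ∈ τ_X ✓.
Every preimage lies in τ_X, so f IS continuous.


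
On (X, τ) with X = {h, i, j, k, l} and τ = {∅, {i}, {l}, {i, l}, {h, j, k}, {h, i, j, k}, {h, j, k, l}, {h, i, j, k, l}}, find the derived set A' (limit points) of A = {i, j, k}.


A' = {h, j, k}

For each x ∈ X, list the open sets U ∈ τ with x ∈ U, then check whether U ∩ (A ∖ {x}) ≠ ∅ for every such U.
  x = h: opens ∋ x are {h, j, k}, {h, i, j, k}, {h, j, k, l}, {h, i, j, k, l}; each meets A ∖ {h}, so x IS a limit point.
  x = i: open {i} ∋ x has {i} ∩ (A ∖ {i}) = ∅, so x is NOT a limit point.
  x = j: opens ∋ x are {h, j, k}, {h, i, j, k}, {h, j, k, l}, {h, i, j, k, l}; each meets A ∖ {j}, so x IS a limit point.
  x = k: opens ∋ x are {h, j, k}, {h, i, j, k}, {h, j, k, l}, {h, i, j, k, l}; each meets A ∖ {k}, so x IS a limit point.
  x = l: open {l} ∋ x has {l} ∩ (A ∖ {l}) = ∅, so x is NOT a limit point.
Collecting: A' = {h, j, k}.


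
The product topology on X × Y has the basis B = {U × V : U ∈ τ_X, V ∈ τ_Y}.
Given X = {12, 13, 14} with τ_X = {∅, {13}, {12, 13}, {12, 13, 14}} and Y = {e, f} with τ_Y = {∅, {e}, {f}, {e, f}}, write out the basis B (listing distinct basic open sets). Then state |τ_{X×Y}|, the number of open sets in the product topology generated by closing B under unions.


Basis B = {∅ × ∅, {13} × {e}, {13} × {f}, {12, 13} × {e}, {12, 13} × {f}, {13} × {e, f}, {12, 13, 14} × {e}, {12, 13, 14} × {f}, {12, 13} × {e, f}, {12, 13, 14} × {e, f}}; |τ_{X×Y}| = 16.

Enumerate products U × V with U ∈ τ_X, V ∈ τ_Y (deduplicated):
  ∅ × ∅ = {} (∅)
  {13} × {e} = {(13,e)}
  {13} × {f} = {(13,f)}
  {12, 13} × {e} = {(12,e), (13,e)}
  {12, 13} × {f} = {(12,f), (13,f)}
  {13} × {e, f} = {(13,e), (13,f)}
  {12, 13, 14} × {e} = {(12,e), (13,e), (14,e)}
  {12, 13, 14} × {f} = {(12,f), (13,f), (14,f)}
  {12, 13} × {e, f} = {(12,e), (12,f), (13,e), (13,f)}
  {12, 13, 14} × {e, f} = {(12,e), (12,f), (13,e), (13,f), (14,e), (14,f)}
These 10 distinct sets form the basis B.
Close under arbitrary unions to get τ_{X×Y}; counting gives |τ_{X×Y}| = 16.


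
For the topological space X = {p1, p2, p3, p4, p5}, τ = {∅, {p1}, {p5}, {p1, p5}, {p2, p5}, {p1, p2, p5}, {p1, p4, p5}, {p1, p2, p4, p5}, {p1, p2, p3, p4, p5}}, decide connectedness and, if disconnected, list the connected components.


(X, τ) is connected.

Find clopen sets (U ∈ τ with X ∖ U ∈ τ):
  U = ∅, X ∖ U = {p1, p2, p3, p4, p5} — both open, so U is clopen.
  U = {p1, p2, p3, p4, p5}, X ∖ U = ∅ — both open, so U is clopen.
Only trivial clopens (∅ and X) exist, so (X, τ) is connected.
Compute connected components by grouping points that agree on all clopens:
  component: {p1, p2, p3, p4, p5}


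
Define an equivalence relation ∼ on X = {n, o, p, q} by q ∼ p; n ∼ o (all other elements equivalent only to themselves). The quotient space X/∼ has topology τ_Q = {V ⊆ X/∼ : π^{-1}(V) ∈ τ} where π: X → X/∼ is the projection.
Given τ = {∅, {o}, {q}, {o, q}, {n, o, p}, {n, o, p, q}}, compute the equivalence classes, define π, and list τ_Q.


X/∼ = {[n=o], [p=q]}; |τ_Q| = 2.

Equivalence classes: [n=o], [p=q].
Quotient map π: X → X/∼ sends n ↦ [n=o], o ↦ [n=o], p ↦ [p=q], q ↦ [p=q].
For each subset V ⊆ X/∼, compute π^{-1}(V) ⊆ X and check whether π^{-1}(V) ∈ τ. V is open in τ_Q iff π^{-1}(V) ∈ τ.
  V = {}: π^{-1}(V) = ∅ ∈ τ ✓.
  V = {[n=o]}: π^{-1}(V) = {n, o} ∉ τ ✗.
  V = {[p=q]}: π^{-1}(V) = {p, q} ∉ τ ✗.
  V = {[n=o], [p=q]}: π^{-1}(V) = {n, o, p, q} ∈ τ ✓.
Open sets in the quotient: τ_Q = {{}, {[n=o], [p=q]}} (2 elements).


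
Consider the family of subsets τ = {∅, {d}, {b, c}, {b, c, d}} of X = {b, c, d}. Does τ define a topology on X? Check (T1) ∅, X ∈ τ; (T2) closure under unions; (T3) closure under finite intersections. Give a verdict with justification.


τ IS a topology on X.

Axiom (T1): ∅ ∈ τ? Yes; X ∈ τ? Yes.
Axiom (T2/T3): check pairwise unions and intersections of members of τ.
All pairwise intersections and unions checked — each lies in τ. Therefore τ satisfies (T1), (T2), (T3): it IS a topology on X.


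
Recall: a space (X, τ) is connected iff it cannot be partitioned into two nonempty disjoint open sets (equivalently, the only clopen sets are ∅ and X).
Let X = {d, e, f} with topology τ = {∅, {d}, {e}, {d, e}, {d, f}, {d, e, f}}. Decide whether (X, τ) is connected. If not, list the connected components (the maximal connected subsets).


(X, τ) is disconnected; components = [{e}, {d, f}].

Find clopen sets (U ∈ τ with X ∖ U ∈ τ):
  U = ∅, X ∖ U = {d, e, f} — both open, so U is clopen.
  U = {e}, X ∖ U = {d, f} — both open, so U is clopen.
  U = {d, f}, X ∖ U = {e} — both open, so U is clopen.
  U = {d, e, f}, X ∖ U = ∅ — both open, so U is clopen.
Nontrivial clopen(s) exist: e.g. {e}. So (X, τ) is disconnected.
Compute connected components by grouping points that agree on all clopens:
  component: {e}
  component: {d, f}


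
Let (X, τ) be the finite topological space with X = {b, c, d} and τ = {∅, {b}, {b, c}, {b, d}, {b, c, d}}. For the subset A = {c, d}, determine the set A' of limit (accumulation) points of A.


A' = ∅

For each x ∈ X, list the open sets U ∈ τ with x ∈ U, then check whether U ∩ (A ∖ {x}) ≠ ∅ for every such U.
  x = b: open {b} ∋ x has {b} ∩ (A ∖ {b}) = ∅, so x is NOT a limit point.
  x = c: open {b, c} ∋ x has {b, c} ∩ (A ∖ {c}) = ∅, so x is NOT a limit point.
  x = d: open {b, d} ∋ x has {b, d} ∩ (A ∖ {d}) = ∅, so x is NOT a limit point.
Collecting: A' = ∅.


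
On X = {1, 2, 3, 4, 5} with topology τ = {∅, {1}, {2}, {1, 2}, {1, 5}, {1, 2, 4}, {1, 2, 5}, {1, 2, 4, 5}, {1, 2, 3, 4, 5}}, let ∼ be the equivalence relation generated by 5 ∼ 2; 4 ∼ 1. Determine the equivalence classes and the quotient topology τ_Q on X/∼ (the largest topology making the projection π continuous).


X/∼ = {[1=4], [2=5], [3]}; |τ_Q| = 3.

Equivalence classes: [1=4], [2=5], [3].
Quotient map π: X → X/∼ sends 1 ↦ [1=4], 2 ↦ [2=5], 3 ↦ [3], 4 ↦ [1=4], 5 ↦ [2=5].
For each subset V ⊆ X/∼, compute π^{-1}(V) ⊆ X and check whether π^{-1}(V) ∈ τ. V is open in τ_Q iff π^{-1}(V) ∈ τ.
  V = {}: π^{-1}(V) = ∅ ∈ τ ✓.
  V = {[1=4]}: π^{-1}(V) = {1, 4} ∉ τ ✗.
  V = {[2=5]}: π^{-1}(V) = {2, 5} ∉ τ ✗.
  V = {[1=4], [2=5]}: π^{-1}(V) = {1, 2, 4, 5} ∈ τ ✓.
  V = {[3]}: π^{-1}(V) = {3} ∉ τ ✗.
  V = {[1=4], [3]}: π^{-1}(V) = {1, 3, 4} ∉ τ ✗.
  V = {[2=5], [3]}: π^{-1}(V) = {2, 3, 5} ∉ τ ✗.
  V = {[1=4], [2=5], [3]}: π^{-1}(V) = {1, 2, 3, 4, 5} ∈ τ ✓.
Open sets in the quotient: τ_Q = {{}, {[1=4], [2=5]}, {[1=4], [2=5], [3]}} (3 elements).


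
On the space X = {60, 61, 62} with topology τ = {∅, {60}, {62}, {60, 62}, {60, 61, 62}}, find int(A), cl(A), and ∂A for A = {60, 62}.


int(A) = {60, 62}, cl(A) = {60, 61, 62}, ∂A = {61}.

Closed sets in (X, τ) are complements of opens:
  closed(X, τ) = {∅, {61}, {60, 61}, {61, 62}, {60, 61, 62}}.
int(A) = ⋃ {U ∈ τ : U ⊆ A}. Opens contained in A: ∅, {60}, {62}, {60, 62}.
Taking the union of these: int(A) = {60, 62}.
cl(A) = ⋂ {C closed : A ⊆ C}. Closed sets containing A: {60, 61, 62}.
Intersecting these: cl(A) = {60, 61, 62}.
∂A = cl(A) ∖ int(A) = {60, 61, 62} ∖ {60, 62} = {61}.


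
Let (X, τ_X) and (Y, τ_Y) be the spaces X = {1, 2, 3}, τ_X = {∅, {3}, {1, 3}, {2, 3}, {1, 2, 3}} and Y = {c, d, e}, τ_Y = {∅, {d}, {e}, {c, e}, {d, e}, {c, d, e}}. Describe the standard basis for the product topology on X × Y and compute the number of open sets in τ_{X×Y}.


Basis B = {∅ × ∅, {3} × {d}, {3} × {e}, {1, 3} × {d}, {1, 3} × {e}, {2, 3} × {d}, {2, 3} × {e}, {3} × {c, e}, {3} × {d, e}, {1, 2, 3} × {d}, {1, 2, 3} × {e}, {3} × {c, d, e}, {1, 3} × {c, e}, {1, 3} × {d, e}, {2, 3} × {c, e}, {2, 3} × {d, e}, {1, 3} × {c, d, e}, {1, 2, 3} × {c, e}, {1, 2, 3} × {d, e}, {2, 3} × {c, d, e}, {1, 2, 3} × {c, d, e}}; |τ_{X×Y}| = 70.

Enumerate products U × V with U ∈ τ_X, V ∈ τ_Y (deduplicated):
  ∅ × ∅ = {} (∅)
  {3} × {d} = {(3,d)}
  {3} × {e} = {(3,e)}
  {1, 3} × {d} = {(1,d), (3,d)}
  {1, 3} × {e} = {(1,e), (3,e)}
  {2, 3} × {d} = {(2,d), (3,d)}
  {2, 3} × {e} = {(2,e), (3,e)}
  {3} × {c, e} = {(3,c), (3,e)}
  {3} × {d, e} = {(3,d), (3,e)}
  {1, 2, 3} × {d} = {(1,d), (2,d), (3,d)}
  {1, 2, 3} × {e} = {(1,e), (2,e), (3,e)}
  {3} × {c, d, e} = {(3,c), (3,d), (3,e)}
  {1, 3} × {c, e} = {(1,c), (1,e), (3,c), (3,e)}
  {1, 3} × {d, e} = {(1,d), (1,e), (3,d), (3,e)}
  {2, 3} × {c, e} = {(2,c), (2,e), (3,c), (3,e)}
  {2, 3} × {d, e} = {(2,d), (2,e), (3,d), (3,e)}
  {1, 3} × {c, d, e} = {(1,c), (1,d), (1,e), (3,c), (3,d), (3,e)}
  {1, 2, 3} × {c, e} = {(1,c), (1,e), (2,c), (2,e), (3,c), (3,e)}
  {1, 2, 3} × {d, e} = {(1,d), (1,e), (2,d), (2,e), (3,d), (3,e)}
  {2, 3} × {c, d, e} = {(2,c), (2,d), (2,e), (3,c), (3,d), (3,e)}
  {1, 2, 3} × {c, d, e} = {(1,c), (1,d), (1,e), (2,c), (2,d), (2,e), (3,c), (3,d), (3,e)}
These 21 distinct sets form the basis B.
Close under arbitrary unions to get τ_{X×Y}; counting gives |τ_{X×Y}| = 70.


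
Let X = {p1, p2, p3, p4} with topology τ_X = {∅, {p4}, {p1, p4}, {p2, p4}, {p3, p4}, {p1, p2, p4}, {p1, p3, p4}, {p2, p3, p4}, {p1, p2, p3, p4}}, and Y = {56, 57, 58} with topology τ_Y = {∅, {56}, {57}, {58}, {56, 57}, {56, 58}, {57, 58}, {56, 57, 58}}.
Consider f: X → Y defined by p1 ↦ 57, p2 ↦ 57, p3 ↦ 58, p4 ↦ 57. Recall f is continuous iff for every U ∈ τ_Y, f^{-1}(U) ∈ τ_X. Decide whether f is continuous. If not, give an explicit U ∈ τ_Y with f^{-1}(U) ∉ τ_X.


f is NOT continuous.

Compute f^{-1}(U) for each U ∈ τ_Y:
  U = ∅: f^{-1}(U) = ∅ ∈ τ_X ✓.
  U = {56}: f^{-1}(U) = ∅ ∈ τ_X ✓.
  U = {57}: f^{-1}(U) = {p1, p2, p4} ∈ τ_X ✓.
  U = {58}: f^{-1}(U) = {p3} ∉ τ_X ✗.
  U = {56, 57}: f^{-1}(U) = {p1, p2, p4} ∈ τ_X ✓.
  U = {56, 58}: f^{-1}(U) = {p3} ∉ τ_X ✗.
  U = {57, 58}: f^{-1}(U) = {p1, p2, p3, p4} ∈ τ_X ✓.
  U = {56, 57, 58}: f^{-1}(U) = {p1, p2, p3, p4} ∈ τ_X ✓.
Found U = {58} with f^{-1}(U) = {p3} not in τ_X. Therefore f is NOT continuous.


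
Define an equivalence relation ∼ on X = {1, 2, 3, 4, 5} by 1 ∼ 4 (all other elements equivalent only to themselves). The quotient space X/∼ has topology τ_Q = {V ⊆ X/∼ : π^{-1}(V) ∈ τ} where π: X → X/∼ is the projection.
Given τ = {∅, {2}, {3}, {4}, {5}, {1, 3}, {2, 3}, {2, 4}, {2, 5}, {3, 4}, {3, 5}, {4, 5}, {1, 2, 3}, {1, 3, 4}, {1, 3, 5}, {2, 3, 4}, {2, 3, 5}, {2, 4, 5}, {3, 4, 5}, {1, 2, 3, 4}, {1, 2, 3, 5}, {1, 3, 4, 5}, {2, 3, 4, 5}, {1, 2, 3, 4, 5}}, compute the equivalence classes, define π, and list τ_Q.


X/∼ = {[1=4], [2], [3], [5]}; |τ_Q| = 12.

Equivalence classes: [1=4], [2], [3], [5].
Quotient map π: X → X/∼ sends 1 ↦ [1=4], 2 ↦ [2], 3 ↦ [3], 4 ↦ [1=4], 5 ↦ [5].
For each subset V ⊆ X/∼, compute π^{-1}(V) ⊆ X and check whether π^{-1}(V) ∈ τ. V is open in τ_Q iff π^{-1}(V) ∈ τ.
  V = {}: π^{-1}(V) = ∅ ∈ τ ✓.
  V = {[1=4]}: π^{-1}(V) = {1, 4} ∉ τ ✗.
  V = {[2]}: π^{-1}(V) = {2} ∈ τ ✓.
  V = {[1=4], [2]}: π^{-1}(V) = {1, 2, 4} ∉ τ ✗.
  V = {[3]}: π^{-1}(V) = {3} ∈ τ ✓.
  V = {[1=4], [3]}: π^{-1}(V) = {1, 3, 4} ∈ τ ✓.
  V = {[2], [3]}: π^{-1}(V) = {2, 3} ∈ τ ✓.
  V = {[1=4], [2], [3]}: π^{-1}(V) = {1, 2, 3, 4} ∈ τ ✓.
  V = {[5]}: π^{-1}(V) = {5} ∈ τ ✓.
  V = {[1=4], [5]}: π^{-1}(V) = {1, 4, 5} ∉ τ ✗.
  V = {[2], [5]}: π^{-1}(V) = {2, 5} ∈ τ ✓.
  V = {[1=4], [2], [5]}: π^{-1}(V) = {1, 2, 4, 5} ∉ τ ✗.
  V = {[3], [5]}: π^{-1}(V) = {3, 5} ∈ τ ✓.
  V = {[1=4], [3], [5]}: π^{-1}(V) = {1, 3, 4, 5} ∈ τ ✓.
  V = {[2], [3], [5]}: π^{-1}(V) = {2, 3, 5} ∈ τ ✓.
  V = {[1=4], [2], [3], [5]}: π^{-1}(V) = {1, 2, 3, 4, 5} ∈ τ ✓.
Open sets in the quotient: τ_Q = {{}, {[2]}, {[3]}, {[1=4], [3]}, {[2], [3]}, {[1=4], [2], [3]}, {[5]}, {[2], [5]}, {[3], [5]}, {[1=4], [3], [5]}, {[2], [3], [5]}, {[1=4], [2], [3], [5]}} (12 elements).
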